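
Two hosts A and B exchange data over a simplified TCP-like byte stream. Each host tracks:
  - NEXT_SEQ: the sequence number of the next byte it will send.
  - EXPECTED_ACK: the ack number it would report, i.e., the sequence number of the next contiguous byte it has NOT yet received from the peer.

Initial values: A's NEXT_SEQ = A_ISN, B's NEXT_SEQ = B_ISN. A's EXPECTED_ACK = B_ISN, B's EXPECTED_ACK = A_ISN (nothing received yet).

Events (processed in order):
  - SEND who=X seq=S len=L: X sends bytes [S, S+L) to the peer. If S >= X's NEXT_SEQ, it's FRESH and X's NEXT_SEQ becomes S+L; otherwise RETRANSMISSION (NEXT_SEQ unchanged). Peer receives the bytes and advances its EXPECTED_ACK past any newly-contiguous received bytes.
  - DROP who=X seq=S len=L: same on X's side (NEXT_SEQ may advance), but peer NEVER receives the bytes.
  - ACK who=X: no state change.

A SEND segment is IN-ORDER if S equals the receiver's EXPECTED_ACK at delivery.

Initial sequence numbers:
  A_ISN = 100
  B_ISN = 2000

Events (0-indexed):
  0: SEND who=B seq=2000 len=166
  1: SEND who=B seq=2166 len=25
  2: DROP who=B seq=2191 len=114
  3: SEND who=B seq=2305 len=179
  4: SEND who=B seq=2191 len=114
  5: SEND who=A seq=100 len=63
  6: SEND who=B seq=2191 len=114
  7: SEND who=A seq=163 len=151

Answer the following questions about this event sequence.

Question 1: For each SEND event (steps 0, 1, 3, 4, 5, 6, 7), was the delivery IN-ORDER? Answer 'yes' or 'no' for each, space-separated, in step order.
Step 0: SEND seq=2000 -> in-order
Step 1: SEND seq=2166 -> in-order
Step 3: SEND seq=2305 -> out-of-order
Step 4: SEND seq=2191 -> in-order
Step 5: SEND seq=100 -> in-order
Step 6: SEND seq=2191 -> out-of-order
Step 7: SEND seq=163 -> in-order

Answer: yes yes no yes yes no yes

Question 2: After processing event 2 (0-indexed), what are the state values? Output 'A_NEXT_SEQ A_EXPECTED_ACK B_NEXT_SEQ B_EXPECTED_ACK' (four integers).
After event 0: A_seq=100 A_ack=2166 B_seq=2166 B_ack=100
After event 1: A_seq=100 A_ack=2191 B_seq=2191 B_ack=100
After event 2: A_seq=100 A_ack=2191 B_seq=2305 B_ack=100

100 2191 2305 100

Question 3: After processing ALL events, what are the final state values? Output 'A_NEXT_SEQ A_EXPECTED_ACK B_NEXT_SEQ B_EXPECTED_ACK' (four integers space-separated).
Answer: 314 2484 2484 314

Derivation:
After event 0: A_seq=100 A_ack=2166 B_seq=2166 B_ack=100
After event 1: A_seq=100 A_ack=2191 B_seq=2191 B_ack=100
After event 2: A_seq=100 A_ack=2191 B_seq=2305 B_ack=100
After event 3: A_seq=100 A_ack=2191 B_seq=2484 B_ack=100
After event 4: A_seq=100 A_ack=2484 B_seq=2484 B_ack=100
After event 5: A_seq=163 A_ack=2484 B_seq=2484 B_ack=163
After event 6: A_seq=163 A_ack=2484 B_seq=2484 B_ack=163
After event 7: A_seq=314 A_ack=2484 B_seq=2484 B_ack=314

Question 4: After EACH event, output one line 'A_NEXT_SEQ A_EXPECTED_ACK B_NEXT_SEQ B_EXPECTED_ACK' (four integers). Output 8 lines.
100 2166 2166 100
100 2191 2191 100
100 2191 2305 100
100 2191 2484 100
100 2484 2484 100
163 2484 2484 163
163 2484 2484 163
314 2484 2484 314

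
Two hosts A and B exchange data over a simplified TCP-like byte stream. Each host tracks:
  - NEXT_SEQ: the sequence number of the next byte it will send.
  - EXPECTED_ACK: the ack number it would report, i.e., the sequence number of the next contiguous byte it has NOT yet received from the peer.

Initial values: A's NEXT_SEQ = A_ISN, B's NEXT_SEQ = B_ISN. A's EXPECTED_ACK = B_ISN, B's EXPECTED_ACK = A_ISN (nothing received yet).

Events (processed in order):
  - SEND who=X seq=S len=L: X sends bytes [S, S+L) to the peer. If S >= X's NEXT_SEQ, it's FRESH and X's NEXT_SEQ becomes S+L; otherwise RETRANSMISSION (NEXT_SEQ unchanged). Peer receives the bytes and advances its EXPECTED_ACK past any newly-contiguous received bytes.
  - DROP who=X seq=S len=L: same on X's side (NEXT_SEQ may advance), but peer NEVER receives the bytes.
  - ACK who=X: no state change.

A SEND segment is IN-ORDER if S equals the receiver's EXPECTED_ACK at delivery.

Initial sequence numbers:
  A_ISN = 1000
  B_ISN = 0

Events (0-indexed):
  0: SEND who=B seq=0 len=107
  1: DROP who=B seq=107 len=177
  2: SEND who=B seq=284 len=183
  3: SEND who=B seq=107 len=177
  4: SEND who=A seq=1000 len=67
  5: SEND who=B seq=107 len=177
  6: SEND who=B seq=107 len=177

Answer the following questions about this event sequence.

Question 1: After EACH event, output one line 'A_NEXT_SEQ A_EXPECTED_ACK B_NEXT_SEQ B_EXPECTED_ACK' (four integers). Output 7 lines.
1000 107 107 1000
1000 107 284 1000
1000 107 467 1000
1000 467 467 1000
1067 467 467 1067
1067 467 467 1067
1067 467 467 1067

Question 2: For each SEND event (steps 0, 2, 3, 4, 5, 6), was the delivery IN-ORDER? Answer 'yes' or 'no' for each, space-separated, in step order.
Answer: yes no yes yes no no

Derivation:
Step 0: SEND seq=0 -> in-order
Step 2: SEND seq=284 -> out-of-order
Step 3: SEND seq=107 -> in-order
Step 4: SEND seq=1000 -> in-order
Step 5: SEND seq=107 -> out-of-order
Step 6: SEND seq=107 -> out-of-order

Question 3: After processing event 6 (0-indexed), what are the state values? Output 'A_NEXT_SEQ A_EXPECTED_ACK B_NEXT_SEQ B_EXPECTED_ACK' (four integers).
After event 0: A_seq=1000 A_ack=107 B_seq=107 B_ack=1000
After event 1: A_seq=1000 A_ack=107 B_seq=284 B_ack=1000
After event 2: A_seq=1000 A_ack=107 B_seq=467 B_ack=1000
After event 3: A_seq=1000 A_ack=467 B_seq=467 B_ack=1000
After event 4: A_seq=1067 A_ack=467 B_seq=467 B_ack=1067
After event 5: A_seq=1067 A_ack=467 B_seq=467 B_ack=1067
After event 6: A_seq=1067 A_ack=467 B_seq=467 B_ack=1067

1067 467 467 1067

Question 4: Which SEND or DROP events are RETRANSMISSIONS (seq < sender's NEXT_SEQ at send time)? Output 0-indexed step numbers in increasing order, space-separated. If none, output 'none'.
Step 0: SEND seq=0 -> fresh
Step 1: DROP seq=107 -> fresh
Step 2: SEND seq=284 -> fresh
Step 3: SEND seq=107 -> retransmit
Step 4: SEND seq=1000 -> fresh
Step 5: SEND seq=107 -> retransmit
Step 6: SEND seq=107 -> retransmit

Answer: 3 5 6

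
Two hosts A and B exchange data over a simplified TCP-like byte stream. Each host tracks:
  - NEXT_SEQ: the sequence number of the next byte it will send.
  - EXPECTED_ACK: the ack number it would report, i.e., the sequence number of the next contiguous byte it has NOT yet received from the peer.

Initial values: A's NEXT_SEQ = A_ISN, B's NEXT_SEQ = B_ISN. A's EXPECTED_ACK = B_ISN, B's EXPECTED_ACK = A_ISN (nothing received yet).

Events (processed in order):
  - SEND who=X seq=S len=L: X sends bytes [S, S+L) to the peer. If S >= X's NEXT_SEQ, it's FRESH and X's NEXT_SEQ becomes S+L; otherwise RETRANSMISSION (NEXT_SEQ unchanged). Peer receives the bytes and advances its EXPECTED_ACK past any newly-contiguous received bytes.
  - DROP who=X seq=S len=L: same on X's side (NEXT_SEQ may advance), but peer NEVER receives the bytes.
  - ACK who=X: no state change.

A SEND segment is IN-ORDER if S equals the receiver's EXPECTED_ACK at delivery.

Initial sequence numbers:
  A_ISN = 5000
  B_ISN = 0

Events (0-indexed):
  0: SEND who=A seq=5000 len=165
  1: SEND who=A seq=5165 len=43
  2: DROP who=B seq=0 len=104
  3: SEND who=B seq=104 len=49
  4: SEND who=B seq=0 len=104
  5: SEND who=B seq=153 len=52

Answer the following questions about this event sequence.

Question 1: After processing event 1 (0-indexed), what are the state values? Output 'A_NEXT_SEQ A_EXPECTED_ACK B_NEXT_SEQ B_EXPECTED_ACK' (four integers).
After event 0: A_seq=5165 A_ack=0 B_seq=0 B_ack=5165
After event 1: A_seq=5208 A_ack=0 B_seq=0 B_ack=5208

5208 0 0 5208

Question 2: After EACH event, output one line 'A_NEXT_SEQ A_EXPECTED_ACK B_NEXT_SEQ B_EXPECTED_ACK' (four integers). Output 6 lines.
5165 0 0 5165
5208 0 0 5208
5208 0 104 5208
5208 0 153 5208
5208 153 153 5208
5208 205 205 5208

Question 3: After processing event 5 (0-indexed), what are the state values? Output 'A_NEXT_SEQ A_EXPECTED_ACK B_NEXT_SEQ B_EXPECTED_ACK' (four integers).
After event 0: A_seq=5165 A_ack=0 B_seq=0 B_ack=5165
After event 1: A_seq=5208 A_ack=0 B_seq=0 B_ack=5208
After event 2: A_seq=5208 A_ack=0 B_seq=104 B_ack=5208
After event 3: A_seq=5208 A_ack=0 B_seq=153 B_ack=5208
After event 4: A_seq=5208 A_ack=153 B_seq=153 B_ack=5208
After event 5: A_seq=5208 A_ack=205 B_seq=205 B_ack=5208

5208 205 205 5208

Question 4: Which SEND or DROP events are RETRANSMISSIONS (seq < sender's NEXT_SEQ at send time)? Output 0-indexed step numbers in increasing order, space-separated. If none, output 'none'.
Step 0: SEND seq=5000 -> fresh
Step 1: SEND seq=5165 -> fresh
Step 2: DROP seq=0 -> fresh
Step 3: SEND seq=104 -> fresh
Step 4: SEND seq=0 -> retransmit
Step 5: SEND seq=153 -> fresh

Answer: 4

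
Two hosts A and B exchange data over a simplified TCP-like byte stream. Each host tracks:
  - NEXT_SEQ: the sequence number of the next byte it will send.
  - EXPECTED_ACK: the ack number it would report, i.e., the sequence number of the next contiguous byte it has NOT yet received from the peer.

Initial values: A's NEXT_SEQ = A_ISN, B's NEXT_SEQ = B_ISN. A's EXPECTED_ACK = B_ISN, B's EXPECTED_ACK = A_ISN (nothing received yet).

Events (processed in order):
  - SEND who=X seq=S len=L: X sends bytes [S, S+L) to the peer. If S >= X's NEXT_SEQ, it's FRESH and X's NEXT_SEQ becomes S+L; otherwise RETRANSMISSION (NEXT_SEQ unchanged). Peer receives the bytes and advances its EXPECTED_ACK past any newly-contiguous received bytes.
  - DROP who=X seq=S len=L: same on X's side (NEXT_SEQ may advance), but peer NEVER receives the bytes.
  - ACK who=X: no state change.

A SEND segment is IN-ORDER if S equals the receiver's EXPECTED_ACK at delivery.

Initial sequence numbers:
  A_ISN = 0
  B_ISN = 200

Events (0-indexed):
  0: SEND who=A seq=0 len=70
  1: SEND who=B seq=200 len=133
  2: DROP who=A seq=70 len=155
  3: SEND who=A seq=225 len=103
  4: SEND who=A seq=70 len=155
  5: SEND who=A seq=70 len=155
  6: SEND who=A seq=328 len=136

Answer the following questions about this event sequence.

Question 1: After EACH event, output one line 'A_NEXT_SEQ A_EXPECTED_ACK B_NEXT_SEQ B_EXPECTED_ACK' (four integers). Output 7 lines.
70 200 200 70
70 333 333 70
225 333 333 70
328 333 333 70
328 333 333 328
328 333 333 328
464 333 333 464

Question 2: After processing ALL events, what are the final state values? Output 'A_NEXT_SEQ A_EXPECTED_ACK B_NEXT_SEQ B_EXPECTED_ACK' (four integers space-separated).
After event 0: A_seq=70 A_ack=200 B_seq=200 B_ack=70
After event 1: A_seq=70 A_ack=333 B_seq=333 B_ack=70
After event 2: A_seq=225 A_ack=333 B_seq=333 B_ack=70
After event 3: A_seq=328 A_ack=333 B_seq=333 B_ack=70
After event 4: A_seq=328 A_ack=333 B_seq=333 B_ack=328
After event 5: A_seq=328 A_ack=333 B_seq=333 B_ack=328
After event 6: A_seq=464 A_ack=333 B_seq=333 B_ack=464

Answer: 464 333 333 464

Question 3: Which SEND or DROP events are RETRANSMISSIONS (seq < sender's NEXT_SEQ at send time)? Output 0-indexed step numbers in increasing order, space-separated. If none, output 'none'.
Answer: 4 5

Derivation:
Step 0: SEND seq=0 -> fresh
Step 1: SEND seq=200 -> fresh
Step 2: DROP seq=70 -> fresh
Step 3: SEND seq=225 -> fresh
Step 4: SEND seq=70 -> retransmit
Step 5: SEND seq=70 -> retransmit
Step 6: SEND seq=328 -> fresh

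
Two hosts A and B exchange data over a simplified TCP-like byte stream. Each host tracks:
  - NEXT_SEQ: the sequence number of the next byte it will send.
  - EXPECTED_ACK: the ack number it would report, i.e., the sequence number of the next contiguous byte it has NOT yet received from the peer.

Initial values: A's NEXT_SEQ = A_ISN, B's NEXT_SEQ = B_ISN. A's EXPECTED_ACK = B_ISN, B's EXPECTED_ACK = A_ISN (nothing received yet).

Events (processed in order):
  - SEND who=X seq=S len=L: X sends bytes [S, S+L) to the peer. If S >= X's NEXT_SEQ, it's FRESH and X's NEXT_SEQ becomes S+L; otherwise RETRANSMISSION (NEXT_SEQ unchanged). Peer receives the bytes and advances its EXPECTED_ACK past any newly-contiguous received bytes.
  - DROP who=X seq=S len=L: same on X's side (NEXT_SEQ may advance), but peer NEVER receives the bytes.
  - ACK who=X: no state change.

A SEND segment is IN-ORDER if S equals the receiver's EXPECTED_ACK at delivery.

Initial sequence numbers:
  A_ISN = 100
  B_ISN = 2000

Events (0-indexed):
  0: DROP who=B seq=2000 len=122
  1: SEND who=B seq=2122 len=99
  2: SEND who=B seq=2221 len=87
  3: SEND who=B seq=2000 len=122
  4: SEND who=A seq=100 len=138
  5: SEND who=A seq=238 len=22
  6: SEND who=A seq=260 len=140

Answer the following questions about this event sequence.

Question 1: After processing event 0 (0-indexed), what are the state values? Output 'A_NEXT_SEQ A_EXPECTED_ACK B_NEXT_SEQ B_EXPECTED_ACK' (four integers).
After event 0: A_seq=100 A_ack=2000 B_seq=2122 B_ack=100

100 2000 2122 100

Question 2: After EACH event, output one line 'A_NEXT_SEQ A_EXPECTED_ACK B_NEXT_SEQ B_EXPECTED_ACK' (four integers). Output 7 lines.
100 2000 2122 100
100 2000 2221 100
100 2000 2308 100
100 2308 2308 100
238 2308 2308 238
260 2308 2308 260
400 2308 2308 400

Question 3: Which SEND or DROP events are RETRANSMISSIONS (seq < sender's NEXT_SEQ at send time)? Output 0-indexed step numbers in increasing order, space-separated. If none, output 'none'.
Step 0: DROP seq=2000 -> fresh
Step 1: SEND seq=2122 -> fresh
Step 2: SEND seq=2221 -> fresh
Step 3: SEND seq=2000 -> retransmit
Step 4: SEND seq=100 -> fresh
Step 5: SEND seq=238 -> fresh
Step 6: SEND seq=260 -> fresh

Answer: 3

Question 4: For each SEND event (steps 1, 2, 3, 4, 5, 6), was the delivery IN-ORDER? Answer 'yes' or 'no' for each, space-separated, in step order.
Step 1: SEND seq=2122 -> out-of-order
Step 2: SEND seq=2221 -> out-of-order
Step 3: SEND seq=2000 -> in-order
Step 4: SEND seq=100 -> in-order
Step 5: SEND seq=238 -> in-order
Step 6: SEND seq=260 -> in-order

Answer: no no yes yes yes yes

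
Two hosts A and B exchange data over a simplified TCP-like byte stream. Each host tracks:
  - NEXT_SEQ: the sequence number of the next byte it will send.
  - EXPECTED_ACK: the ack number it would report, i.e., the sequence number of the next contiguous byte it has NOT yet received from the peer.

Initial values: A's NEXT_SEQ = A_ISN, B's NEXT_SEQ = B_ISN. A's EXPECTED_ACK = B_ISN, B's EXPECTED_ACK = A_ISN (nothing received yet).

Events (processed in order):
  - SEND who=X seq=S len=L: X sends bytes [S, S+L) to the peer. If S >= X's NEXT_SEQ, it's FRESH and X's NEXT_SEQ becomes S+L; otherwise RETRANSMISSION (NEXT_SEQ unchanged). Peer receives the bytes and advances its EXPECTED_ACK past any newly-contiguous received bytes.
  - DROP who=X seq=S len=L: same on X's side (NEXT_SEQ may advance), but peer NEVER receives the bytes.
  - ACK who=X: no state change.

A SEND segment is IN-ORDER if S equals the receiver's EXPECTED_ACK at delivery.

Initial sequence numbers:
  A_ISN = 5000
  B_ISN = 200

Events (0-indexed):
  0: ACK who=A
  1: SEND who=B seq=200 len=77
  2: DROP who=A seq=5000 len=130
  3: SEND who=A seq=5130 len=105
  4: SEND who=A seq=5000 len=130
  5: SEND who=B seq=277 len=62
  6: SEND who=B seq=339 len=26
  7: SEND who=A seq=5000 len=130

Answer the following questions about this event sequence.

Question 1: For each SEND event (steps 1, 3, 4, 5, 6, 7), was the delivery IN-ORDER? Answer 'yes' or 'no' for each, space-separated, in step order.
Step 1: SEND seq=200 -> in-order
Step 3: SEND seq=5130 -> out-of-order
Step 4: SEND seq=5000 -> in-order
Step 5: SEND seq=277 -> in-order
Step 6: SEND seq=339 -> in-order
Step 7: SEND seq=5000 -> out-of-order

Answer: yes no yes yes yes no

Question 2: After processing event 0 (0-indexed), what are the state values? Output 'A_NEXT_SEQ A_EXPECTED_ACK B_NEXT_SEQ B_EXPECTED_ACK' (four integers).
After event 0: A_seq=5000 A_ack=200 B_seq=200 B_ack=5000

5000 200 200 5000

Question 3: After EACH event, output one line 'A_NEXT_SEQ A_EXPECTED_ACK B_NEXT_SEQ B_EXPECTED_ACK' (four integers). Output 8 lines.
5000 200 200 5000
5000 277 277 5000
5130 277 277 5000
5235 277 277 5000
5235 277 277 5235
5235 339 339 5235
5235 365 365 5235
5235 365 365 5235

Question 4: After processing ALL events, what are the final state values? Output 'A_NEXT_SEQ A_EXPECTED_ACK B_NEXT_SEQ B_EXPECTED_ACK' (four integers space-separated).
Answer: 5235 365 365 5235

Derivation:
After event 0: A_seq=5000 A_ack=200 B_seq=200 B_ack=5000
After event 1: A_seq=5000 A_ack=277 B_seq=277 B_ack=5000
After event 2: A_seq=5130 A_ack=277 B_seq=277 B_ack=5000
After event 3: A_seq=5235 A_ack=277 B_seq=277 B_ack=5000
After event 4: A_seq=5235 A_ack=277 B_seq=277 B_ack=5235
After event 5: A_seq=5235 A_ack=339 B_seq=339 B_ack=5235
After event 6: A_seq=5235 A_ack=365 B_seq=365 B_ack=5235
After event 7: A_seq=5235 A_ack=365 B_seq=365 B_ack=5235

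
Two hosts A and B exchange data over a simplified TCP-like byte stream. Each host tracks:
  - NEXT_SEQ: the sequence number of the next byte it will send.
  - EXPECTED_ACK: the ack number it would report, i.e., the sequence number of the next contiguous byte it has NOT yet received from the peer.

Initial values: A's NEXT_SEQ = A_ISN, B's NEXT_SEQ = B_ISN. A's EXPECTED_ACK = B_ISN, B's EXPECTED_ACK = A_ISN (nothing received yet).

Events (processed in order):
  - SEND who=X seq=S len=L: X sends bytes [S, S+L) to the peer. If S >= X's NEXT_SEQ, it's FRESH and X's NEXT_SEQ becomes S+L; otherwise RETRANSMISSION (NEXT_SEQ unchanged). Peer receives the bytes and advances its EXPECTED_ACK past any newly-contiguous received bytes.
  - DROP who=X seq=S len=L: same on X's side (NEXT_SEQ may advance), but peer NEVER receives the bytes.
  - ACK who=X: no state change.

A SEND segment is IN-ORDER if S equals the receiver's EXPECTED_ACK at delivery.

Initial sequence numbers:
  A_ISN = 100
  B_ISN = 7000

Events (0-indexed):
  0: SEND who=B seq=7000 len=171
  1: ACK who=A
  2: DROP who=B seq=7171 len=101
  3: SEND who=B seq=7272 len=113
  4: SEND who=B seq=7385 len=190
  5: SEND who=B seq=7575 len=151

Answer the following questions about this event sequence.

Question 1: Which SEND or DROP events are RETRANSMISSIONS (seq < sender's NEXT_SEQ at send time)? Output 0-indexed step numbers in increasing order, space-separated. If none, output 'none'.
Step 0: SEND seq=7000 -> fresh
Step 2: DROP seq=7171 -> fresh
Step 3: SEND seq=7272 -> fresh
Step 4: SEND seq=7385 -> fresh
Step 5: SEND seq=7575 -> fresh

Answer: none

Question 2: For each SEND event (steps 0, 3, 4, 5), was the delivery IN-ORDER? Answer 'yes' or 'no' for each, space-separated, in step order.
Answer: yes no no no

Derivation:
Step 0: SEND seq=7000 -> in-order
Step 3: SEND seq=7272 -> out-of-order
Step 4: SEND seq=7385 -> out-of-order
Step 5: SEND seq=7575 -> out-of-order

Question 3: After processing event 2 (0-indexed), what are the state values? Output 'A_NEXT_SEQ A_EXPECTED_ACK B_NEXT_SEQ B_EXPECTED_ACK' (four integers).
After event 0: A_seq=100 A_ack=7171 B_seq=7171 B_ack=100
After event 1: A_seq=100 A_ack=7171 B_seq=7171 B_ack=100
After event 2: A_seq=100 A_ack=7171 B_seq=7272 B_ack=100

100 7171 7272 100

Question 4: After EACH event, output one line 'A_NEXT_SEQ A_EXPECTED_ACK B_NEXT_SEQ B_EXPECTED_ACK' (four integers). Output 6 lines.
100 7171 7171 100
100 7171 7171 100
100 7171 7272 100
100 7171 7385 100
100 7171 7575 100
100 7171 7726 100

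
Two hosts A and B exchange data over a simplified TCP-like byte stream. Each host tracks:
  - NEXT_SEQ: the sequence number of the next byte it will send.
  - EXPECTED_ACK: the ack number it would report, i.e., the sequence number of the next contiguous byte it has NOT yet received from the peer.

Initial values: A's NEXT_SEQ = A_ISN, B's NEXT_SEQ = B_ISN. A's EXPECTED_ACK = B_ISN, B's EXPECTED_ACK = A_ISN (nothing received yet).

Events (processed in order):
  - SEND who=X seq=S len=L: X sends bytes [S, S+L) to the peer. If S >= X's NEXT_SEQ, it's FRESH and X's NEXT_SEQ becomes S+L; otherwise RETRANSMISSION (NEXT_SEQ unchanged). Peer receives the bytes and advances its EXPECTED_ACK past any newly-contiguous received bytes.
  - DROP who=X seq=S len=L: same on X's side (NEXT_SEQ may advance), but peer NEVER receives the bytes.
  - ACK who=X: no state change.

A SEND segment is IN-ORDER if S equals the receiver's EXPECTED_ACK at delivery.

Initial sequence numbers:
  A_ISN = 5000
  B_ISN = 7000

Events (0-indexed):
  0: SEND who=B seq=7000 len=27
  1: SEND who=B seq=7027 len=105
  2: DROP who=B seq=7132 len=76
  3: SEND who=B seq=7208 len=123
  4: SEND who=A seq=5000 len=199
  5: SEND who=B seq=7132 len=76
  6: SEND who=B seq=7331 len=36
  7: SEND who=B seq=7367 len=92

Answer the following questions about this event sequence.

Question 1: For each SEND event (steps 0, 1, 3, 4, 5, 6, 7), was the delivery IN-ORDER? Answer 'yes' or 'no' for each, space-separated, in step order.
Answer: yes yes no yes yes yes yes

Derivation:
Step 0: SEND seq=7000 -> in-order
Step 1: SEND seq=7027 -> in-order
Step 3: SEND seq=7208 -> out-of-order
Step 4: SEND seq=5000 -> in-order
Step 5: SEND seq=7132 -> in-order
Step 6: SEND seq=7331 -> in-order
Step 7: SEND seq=7367 -> in-order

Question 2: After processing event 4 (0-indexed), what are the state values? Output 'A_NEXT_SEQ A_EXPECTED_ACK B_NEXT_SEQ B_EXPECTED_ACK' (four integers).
After event 0: A_seq=5000 A_ack=7027 B_seq=7027 B_ack=5000
After event 1: A_seq=5000 A_ack=7132 B_seq=7132 B_ack=5000
After event 2: A_seq=5000 A_ack=7132 B_seq=7208 B_ack=5000
After event 3: A_seq=5000 A_ack=7132 B_seq=7331 B_ack=5000
After event 4: A_seq=5199 A_ack=7132 B_seq=7331 B_ack=5199

5199 7132 7331 5199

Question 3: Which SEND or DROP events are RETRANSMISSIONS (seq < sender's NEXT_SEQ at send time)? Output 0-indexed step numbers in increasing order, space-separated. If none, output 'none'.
Step 0: SEND seq=7000 -> fresh
Step 1: SEND seq=7027 -> fresh
Step 2: DROP seq=7132 -> fresh
Step 3: SEND seq=7208 -> fresh
Step 4: SEND seq=5000 -> fresh
Step 5: SEND seq=7132 -> retransmit
Step 6: SEND seq=7331 -> fresh
Step 7: SEND seq=7367 -> fresh

Answer: 5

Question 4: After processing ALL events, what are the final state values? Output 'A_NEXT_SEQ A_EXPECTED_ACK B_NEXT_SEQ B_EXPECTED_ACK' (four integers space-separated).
Answer: 5199 7459 7459 5199

Derivation:
After event 0: A_seq=5000 A_ack=7027 B_seq=7027 B_ack=5000
After event 1: A_seq=5000 A_ack=7132 B_seq=7132 B_ack=5000
After event 2: A_seq=5000 A_ack=7132 B_seq=7208 B_ack=5000
After event 3: A_seq=5000 A_ack=7132 B_seq=7331 B_ack=5000
After event 4: A_seq=5199 A_ack=7132 B_seq=7331 B_ack=5199
After event 5: A_seq=5199 A_ack=7331 B_seq=7331 B_ack=5199
After event 6: A_seq=5199 A_ack=7367 B_seq=7367 B_ack=5199
After event 7: A_seq=5199 A_ack=7459 B_seq=7459 B_ack=5199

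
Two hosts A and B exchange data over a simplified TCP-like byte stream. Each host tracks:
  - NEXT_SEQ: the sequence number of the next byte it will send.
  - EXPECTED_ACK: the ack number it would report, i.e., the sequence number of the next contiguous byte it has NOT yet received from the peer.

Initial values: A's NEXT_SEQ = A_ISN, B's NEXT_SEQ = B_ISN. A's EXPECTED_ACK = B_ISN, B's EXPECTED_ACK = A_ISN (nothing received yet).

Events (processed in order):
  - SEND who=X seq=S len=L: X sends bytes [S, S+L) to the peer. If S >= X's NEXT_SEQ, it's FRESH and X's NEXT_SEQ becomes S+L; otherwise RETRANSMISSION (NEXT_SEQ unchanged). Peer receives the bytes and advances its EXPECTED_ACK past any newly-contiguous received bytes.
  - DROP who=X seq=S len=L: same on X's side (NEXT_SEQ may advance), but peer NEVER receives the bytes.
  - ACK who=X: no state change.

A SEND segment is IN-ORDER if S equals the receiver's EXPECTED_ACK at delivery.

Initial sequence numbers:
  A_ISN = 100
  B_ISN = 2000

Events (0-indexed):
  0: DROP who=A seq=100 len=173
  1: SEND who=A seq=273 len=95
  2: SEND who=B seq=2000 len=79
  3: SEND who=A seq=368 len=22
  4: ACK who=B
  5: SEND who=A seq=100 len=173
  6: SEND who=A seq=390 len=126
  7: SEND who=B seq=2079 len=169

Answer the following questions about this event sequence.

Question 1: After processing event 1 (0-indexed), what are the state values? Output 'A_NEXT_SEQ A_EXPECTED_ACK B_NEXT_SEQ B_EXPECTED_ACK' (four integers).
After event 0: A_seq=273 A_ack=2000 B_seq=2000 B_ack=100
After event 1: A_seq=368 A_ack=2000 B_seq=2000 B_ack=100

368 2000 2000 100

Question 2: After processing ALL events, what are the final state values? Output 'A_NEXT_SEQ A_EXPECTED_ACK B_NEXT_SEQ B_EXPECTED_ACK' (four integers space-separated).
Answer: 516 2248 2248 516

Derivation:
After event 0: A_seq=273 A_ack=2000 B_seq=2000 B_ack=100
After event 1: A_seq=368 A_ack=2000 B_seq=2000 B_ack=100
After event 2: A_seq=368 A_ack=2079 B_seq=2079 B_ack=100
After event 3: A_seq=390 A_ack=2079 B_seq=2079 B_ack=100
After event 4: A_seq=390 A_ack=2079 B_seq=2079 B_ack=100
After event 5: A_seq=390 A_ack=2079 B_seq=2079 B_ack=390
After event 6: A_seq=516 A_ack=2079 B_seq=2079 B_ack=516
After event 7: A_seq=516 A_ack=2248 B_seq=2248 B_ack=516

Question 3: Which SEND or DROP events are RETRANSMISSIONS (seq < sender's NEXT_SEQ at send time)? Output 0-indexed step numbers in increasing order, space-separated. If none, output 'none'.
Step 0: DROP seq=100 -> fresh
Step 1: SEND seq=273 -> fresh
Step 2: SEND seq=2000 -> fresh
Step 3: SEND seq=368 -> fresh
Step 5: SEND seq=100 -> retransmit
Step 6: SEND seq=390 -> fresh
Step 7: SEND seq=2079 -> fresh

Answer: 5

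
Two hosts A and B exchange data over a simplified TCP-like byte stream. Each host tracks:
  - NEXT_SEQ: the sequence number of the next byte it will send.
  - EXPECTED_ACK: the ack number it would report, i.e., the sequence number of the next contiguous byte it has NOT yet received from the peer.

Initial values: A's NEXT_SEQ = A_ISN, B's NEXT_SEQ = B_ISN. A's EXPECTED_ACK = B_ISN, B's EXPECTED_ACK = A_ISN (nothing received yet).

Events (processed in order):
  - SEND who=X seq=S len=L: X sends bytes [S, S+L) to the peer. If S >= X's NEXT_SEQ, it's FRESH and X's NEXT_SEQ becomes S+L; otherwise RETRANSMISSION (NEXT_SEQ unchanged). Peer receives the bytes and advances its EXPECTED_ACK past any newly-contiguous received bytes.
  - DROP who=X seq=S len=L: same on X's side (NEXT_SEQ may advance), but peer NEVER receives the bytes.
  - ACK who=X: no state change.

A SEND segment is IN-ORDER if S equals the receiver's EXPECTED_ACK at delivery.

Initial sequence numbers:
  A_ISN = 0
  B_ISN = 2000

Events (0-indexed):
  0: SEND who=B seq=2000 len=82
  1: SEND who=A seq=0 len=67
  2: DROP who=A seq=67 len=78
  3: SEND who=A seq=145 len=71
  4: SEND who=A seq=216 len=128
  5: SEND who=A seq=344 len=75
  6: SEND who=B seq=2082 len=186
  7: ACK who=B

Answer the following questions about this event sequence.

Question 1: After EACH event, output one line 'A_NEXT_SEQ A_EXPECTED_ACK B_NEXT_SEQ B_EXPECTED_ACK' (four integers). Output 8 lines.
0 2082 2082 0
67 2082 2082 67
145 2082 2082 67
216 2082 2082 67
344 2082 2082 67
419 2082 2082 67
419 2268 2268 67
419 2268 2268 67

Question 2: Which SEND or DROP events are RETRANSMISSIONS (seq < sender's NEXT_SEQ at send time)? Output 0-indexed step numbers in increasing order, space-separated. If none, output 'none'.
Answer: none

Derivation:
Step 0: SEND seq=2000 -> fresh
Step 1: SEND seq=0 -> fresh
Step 2: DROP seq=67 -> fresh
Step 3: SEND seq=145 -> fresh
Step 4: SEND seq=216 -> fresh
Step 5: SEND seq=344 -> fresh
Step 6: SEND seq=2082 -> fresh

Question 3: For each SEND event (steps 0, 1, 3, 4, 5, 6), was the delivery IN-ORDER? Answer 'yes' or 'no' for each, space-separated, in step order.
Step 0: SEND seq=2000 -> in-order
Step 1: SEND seq=0 -> in-order
Step 3: SEND seq=145 -> out-of-order
Step 4: SEND seq=216 -> out-of-order
Step 5: SEND seq=344 -> out-of-order
Step 6: SEND seq=2082 -> in-order

Answer: yes yes no no no yes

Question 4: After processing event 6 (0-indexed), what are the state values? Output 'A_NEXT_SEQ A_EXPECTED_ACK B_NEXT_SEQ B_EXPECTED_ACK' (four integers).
After event 0: A_seq=0 A_ack=2082 B_seq=2082 B_ack=0
After event 1: A_seq=67 A_ack=2082 B_seq=2082 B_ack=67
After event 2: A_seq=145 A_ack=2082 B_seq=2082 B_ack=67
After event 3: A_seq=216 A_ack=2082 B_seq=2082 B_ack=67
After event 4: A_seq=344 A_ack=2082 B_seq=2082 B_ack=67
After event 5: A_seq=419 A_ack=2082 B_seq=2082 B_ack=67
After event 6: A_seq=419 A_ack=2268 B_seq=2268 B_ack=67

419 2268 2268 67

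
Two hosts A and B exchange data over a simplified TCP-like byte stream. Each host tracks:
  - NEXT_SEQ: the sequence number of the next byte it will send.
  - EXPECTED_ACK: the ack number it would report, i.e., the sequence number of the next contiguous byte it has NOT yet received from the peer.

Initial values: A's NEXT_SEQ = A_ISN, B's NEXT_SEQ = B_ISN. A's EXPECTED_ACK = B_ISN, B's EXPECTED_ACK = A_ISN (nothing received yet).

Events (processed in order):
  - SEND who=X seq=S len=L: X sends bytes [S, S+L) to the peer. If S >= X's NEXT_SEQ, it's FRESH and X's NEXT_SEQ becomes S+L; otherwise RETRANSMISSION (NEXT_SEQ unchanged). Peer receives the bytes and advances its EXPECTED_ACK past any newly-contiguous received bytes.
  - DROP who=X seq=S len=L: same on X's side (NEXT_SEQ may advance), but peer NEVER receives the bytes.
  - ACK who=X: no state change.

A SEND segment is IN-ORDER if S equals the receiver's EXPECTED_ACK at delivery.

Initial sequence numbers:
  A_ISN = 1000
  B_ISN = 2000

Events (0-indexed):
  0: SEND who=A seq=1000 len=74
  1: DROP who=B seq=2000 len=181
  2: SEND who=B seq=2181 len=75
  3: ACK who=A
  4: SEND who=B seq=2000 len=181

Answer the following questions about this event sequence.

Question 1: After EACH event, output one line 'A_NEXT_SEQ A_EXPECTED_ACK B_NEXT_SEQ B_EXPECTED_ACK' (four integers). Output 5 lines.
1074 2000 2000 1074
1074 2000 2181 1074
1074 2000 2256 1074
1074 2000 2256 1074
1074 2256 2256 1074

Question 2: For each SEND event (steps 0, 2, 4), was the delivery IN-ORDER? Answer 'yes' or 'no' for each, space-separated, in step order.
Step 0: SEND seq=1000 -> in-order
Step 2: SEND seq=2181 -> out-of-order
Step 4: SEND seq=2000 -> in-order

Answer: yes no yes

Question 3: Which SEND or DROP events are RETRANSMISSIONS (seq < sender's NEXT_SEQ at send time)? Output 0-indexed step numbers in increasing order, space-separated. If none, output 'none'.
Answer: 4

Derivation:
Step 0: SEND seq=1000 -> fresh
Step 1: DROP seq=2000 -> fresh
Step 2: SEND seq=2181 -> fresh
Step 4: SEND seq=2000 -> retransmit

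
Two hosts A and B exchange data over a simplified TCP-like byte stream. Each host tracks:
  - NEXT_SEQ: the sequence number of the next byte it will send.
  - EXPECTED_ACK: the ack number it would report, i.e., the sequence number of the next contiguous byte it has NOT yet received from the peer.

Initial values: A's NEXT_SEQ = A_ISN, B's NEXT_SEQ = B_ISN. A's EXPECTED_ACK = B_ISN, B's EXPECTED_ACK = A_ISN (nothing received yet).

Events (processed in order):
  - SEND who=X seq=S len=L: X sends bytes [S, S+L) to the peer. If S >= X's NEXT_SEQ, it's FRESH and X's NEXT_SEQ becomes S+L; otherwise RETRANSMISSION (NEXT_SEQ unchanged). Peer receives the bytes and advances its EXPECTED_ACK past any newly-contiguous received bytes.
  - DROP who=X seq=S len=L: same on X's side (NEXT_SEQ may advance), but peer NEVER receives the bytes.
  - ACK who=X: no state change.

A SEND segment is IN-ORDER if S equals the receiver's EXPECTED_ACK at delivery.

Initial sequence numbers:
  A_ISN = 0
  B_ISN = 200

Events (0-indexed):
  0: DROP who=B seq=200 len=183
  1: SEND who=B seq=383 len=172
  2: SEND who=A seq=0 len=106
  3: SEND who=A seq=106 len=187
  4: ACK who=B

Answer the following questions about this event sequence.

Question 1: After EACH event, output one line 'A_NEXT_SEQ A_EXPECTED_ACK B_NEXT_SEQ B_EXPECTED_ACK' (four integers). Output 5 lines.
0 200 383 0
0 200 555 0
106 200 555 106
293 200 555 293
293 200 555 293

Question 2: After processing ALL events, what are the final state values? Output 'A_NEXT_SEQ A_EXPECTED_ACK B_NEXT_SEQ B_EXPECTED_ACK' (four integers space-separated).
Answer: 293 200 555 293

Derivation:
After event 0: A_seq=0 A_ack=200 B_seq=383 B_ack=0
After event 1: A_seq=0 A_ack=200 B_seq=555 B_ack=0
After event 2: A_seq=106 A_ack=200 B_seq=555 B_ack=106
After event 3: A_seq=293 A_ack=200 B_seq=555 B_ack=293
After event 4: A_seq=293 A_ack=200 B_seq=555 B_ack=293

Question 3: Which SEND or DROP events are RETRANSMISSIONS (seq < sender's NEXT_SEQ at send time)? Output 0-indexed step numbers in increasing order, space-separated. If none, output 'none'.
Answer: none

Derivation:
Step 0: DROP seq=200 -> fresh
Step 1: SEND seq=383 -> fresh
Step 2: SEND seq=0 -> fresh
Step 3: SEND seq=106 -> fresh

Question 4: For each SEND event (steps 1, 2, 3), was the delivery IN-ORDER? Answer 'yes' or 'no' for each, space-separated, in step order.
Answer: no yes yes

Derivation:
Step 1: SEND seq=383 -> out-of-order
Step 2: SEND seq=0 -> in-order
Step 3: SEND seq=106 -> in-order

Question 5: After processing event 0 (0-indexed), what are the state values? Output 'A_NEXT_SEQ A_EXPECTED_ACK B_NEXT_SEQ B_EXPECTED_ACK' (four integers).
After event 0: A_seq=0 A_ack=200 B_seq=383 B_ack=0

0 200 383 0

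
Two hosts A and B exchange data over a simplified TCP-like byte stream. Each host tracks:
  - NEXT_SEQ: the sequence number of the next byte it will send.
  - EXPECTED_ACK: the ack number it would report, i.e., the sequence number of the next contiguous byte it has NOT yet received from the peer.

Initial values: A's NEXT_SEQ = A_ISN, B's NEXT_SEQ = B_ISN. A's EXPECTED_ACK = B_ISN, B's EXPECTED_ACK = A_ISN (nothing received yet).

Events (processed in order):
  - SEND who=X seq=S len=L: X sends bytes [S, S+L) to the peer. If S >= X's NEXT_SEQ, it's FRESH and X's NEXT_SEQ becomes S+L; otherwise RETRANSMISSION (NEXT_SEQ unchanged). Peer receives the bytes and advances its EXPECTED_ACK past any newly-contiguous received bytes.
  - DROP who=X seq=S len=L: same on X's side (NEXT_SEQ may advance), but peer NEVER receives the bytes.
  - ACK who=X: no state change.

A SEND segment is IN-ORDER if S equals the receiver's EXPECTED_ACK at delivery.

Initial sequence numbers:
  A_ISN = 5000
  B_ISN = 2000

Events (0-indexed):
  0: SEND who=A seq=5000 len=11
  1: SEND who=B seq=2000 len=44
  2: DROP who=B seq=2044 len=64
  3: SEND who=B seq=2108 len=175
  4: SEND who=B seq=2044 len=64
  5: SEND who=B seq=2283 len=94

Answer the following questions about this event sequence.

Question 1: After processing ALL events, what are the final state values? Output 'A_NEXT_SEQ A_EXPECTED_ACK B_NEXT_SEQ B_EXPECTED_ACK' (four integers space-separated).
Answer: 5011 2377 2377 5011

Derivation:
After event 0: A_seq=5011 A_ack=2000 B_seq=2000 B_ack=5011
After event 1: A_seq=5011 A_ack=2044 B_seq=2044 B_ack=5011
After event 2: A_seq=5011 A_ack=2044 B_seq=2108 B_ack=5011
After event 3: A_seq=5011 A_ack=2044 B_seq=2283 B_ack=5011
After event 4: A_seq=5011 A_ack=2283 B_seq=2283 B_ack=5011
After event 5: A_seq=5011 A_ack=2377 B_seq=2377 B_ack=5011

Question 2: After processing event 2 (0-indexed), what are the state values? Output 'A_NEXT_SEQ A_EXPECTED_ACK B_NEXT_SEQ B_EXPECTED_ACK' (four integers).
After event 0: A_seq=5011 A_ack=2000 B_seq=2000 B_ack=5011
After event 1: A_seq=5011 A_ack=2044 B_seq=2044 B_ack=5011
After event 2: A_seq=5011 A_ack=2044 B_seq=2108 B_ack=5011

5011 2044 2108 5011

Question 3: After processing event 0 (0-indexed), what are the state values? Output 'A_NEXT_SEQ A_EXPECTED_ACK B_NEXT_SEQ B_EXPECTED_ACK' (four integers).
After event 0: A_seq=5011 A_ack=2000 B_seq=2000 B_ack=5011

5011 2000 2000 5011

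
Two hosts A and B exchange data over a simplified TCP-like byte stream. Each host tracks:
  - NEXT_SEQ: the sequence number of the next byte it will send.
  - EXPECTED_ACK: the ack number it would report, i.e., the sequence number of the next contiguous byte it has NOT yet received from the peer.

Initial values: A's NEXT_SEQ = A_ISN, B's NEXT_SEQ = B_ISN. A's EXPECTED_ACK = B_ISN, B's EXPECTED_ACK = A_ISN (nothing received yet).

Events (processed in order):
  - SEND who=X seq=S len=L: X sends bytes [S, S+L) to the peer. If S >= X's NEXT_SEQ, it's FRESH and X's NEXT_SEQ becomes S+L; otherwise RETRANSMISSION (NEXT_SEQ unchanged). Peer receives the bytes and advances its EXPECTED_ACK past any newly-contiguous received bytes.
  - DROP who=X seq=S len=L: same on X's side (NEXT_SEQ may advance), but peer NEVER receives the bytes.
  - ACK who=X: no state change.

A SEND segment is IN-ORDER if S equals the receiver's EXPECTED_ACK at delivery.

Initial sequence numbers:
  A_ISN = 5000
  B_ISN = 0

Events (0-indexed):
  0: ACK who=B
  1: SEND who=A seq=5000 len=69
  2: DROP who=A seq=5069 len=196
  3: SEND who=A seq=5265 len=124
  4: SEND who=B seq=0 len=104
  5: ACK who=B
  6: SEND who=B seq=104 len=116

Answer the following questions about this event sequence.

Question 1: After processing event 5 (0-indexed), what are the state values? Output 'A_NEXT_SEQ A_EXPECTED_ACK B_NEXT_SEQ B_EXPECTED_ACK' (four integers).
After event 0: A_seq=5000 A_ack=0 B_seq=0 B_ack=5000
After event 1: A_seq=5069 A_ack=0 B_seq=0 B_ack=5069
After event 2: A_seq=5265 A_ack=0 B_seq=0 B_ack=5069
After event 3: A_seq=5389 A_ack=0 B_seq=0 B_ack=5069
After event 4: A_seq=5389 A_ack=104 B_seq=104 B_ack=5069
After event 5: A_seq=5389 A_ack=104 B_seq=104 B_ack=5069

5389 104 104 5069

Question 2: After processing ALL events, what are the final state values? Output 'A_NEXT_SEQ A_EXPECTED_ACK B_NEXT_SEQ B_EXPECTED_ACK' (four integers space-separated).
Answer: 5389 220 220 5069

Derivation:
After event 0: A_seq=5000 A_ack=0 B_seq=0 B_ack=5000
After event 1: A_seq=5069 A_ack=0 B_seq=0 B_ack=5069
After event 2: A_seq=5265 A_ack=0 B_seq=0 B_ack=5069
After event 3: A_seq=5389 A_ack=0 B_seq=0 B_ack=5069
After event 4: A_seq=5389 A_ack=104 B_seq=104 B_ack=5069
After event 5: A_seq=5389 A_ack=104 B_seq=104 B_ack=5069
After event 6: A_seq=5389 A_ack=220 B_seq=220 B_ack=5069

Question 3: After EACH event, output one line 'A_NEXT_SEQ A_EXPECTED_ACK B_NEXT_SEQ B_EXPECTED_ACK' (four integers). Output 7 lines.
5000 0 0 5000
5069 0 0 5069
5265 0 0 5069
5389 0 0 5069
5389 104 104 5069
5389 104 104 5069
5389 220 220 5069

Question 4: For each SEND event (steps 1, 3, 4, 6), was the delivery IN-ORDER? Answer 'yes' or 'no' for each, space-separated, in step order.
Answer: yes no yes yes

Derivation:
Step 1: SEND seq=5000 -> in-order
Step 3: SEND seq=5265 -> out-of-order
Step 4: SEND seq=0 -> in-order
Step 6: SEND seq=104 -> in-order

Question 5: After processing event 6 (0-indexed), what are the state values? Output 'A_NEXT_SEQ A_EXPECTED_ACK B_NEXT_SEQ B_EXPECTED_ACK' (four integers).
After event 0: A_seq=5000 A_ack=0 B_seq=0 B_ack=5000
After event 1: A_seq=5069 A_ack=0 B_seq=0 B_ack=5069
After event 2: A_seq=5265 A_ack=0 B_seq=0 B_ack=5069
After event 3: A_seq=5389 A_ack=0 B_seq=0 B_ack=5069
After event 4: A_seq=5389 A_ack=104 B_seq=104 B_ack=5069
After event 5: A_seq=5389 A_ack=104 B_seq=104 B_ack=5069
After event 6: A_seq=5389 A_ack=220 B_seq=220 B_ack=5069

5389 220 220 5069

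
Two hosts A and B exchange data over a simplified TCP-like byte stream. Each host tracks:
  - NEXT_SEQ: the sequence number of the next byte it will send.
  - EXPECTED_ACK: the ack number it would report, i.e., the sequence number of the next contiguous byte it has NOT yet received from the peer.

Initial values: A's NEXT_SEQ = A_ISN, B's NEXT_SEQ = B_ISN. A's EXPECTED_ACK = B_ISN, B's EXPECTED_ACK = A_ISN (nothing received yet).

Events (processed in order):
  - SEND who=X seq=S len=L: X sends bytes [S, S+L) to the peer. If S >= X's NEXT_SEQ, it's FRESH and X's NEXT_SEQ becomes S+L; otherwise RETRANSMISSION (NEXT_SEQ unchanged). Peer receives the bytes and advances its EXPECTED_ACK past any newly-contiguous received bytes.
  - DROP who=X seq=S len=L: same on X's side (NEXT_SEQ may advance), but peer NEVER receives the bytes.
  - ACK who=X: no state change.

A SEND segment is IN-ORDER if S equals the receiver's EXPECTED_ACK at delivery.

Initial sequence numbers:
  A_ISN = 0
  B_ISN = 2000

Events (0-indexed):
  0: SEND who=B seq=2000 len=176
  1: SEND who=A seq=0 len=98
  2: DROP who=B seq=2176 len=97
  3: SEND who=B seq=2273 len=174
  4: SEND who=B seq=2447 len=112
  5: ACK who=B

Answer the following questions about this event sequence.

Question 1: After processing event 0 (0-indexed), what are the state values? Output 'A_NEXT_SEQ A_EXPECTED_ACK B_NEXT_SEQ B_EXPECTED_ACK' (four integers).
After event 0: A_seq=0 A_ack=2176 B_seq=2176 B_ack=0

0 2176 2176 0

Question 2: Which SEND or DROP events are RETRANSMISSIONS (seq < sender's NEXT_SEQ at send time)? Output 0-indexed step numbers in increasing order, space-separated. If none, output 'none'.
Step 0: SEND seq=2000 -> fresh
Step 1: SEND seq=0 -> fresh
Step 2: DROP seq=2176 -> fresh
Step 3: SEND seq=2273 -> fresh
Step 4: SEND seq=2447 -> fresh

Answer: none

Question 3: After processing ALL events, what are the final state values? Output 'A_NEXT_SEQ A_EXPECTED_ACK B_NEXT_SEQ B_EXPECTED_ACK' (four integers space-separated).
Answer: 98 2176 2559 98

Derivation:
After event 0: A_seq=0 A_ack=2176 B_seq=2176 B_ack=0
After event 1: A_seq=98 A_ack=2176 B_seq=2176 B_ack=98
After event 2: A_seq=98 A_ack=2176 B_seq=2273 B_ack=98
After event 3: A_seq=98 A_ack=2176 B_seq=2447 B_ack=98
After event 4: A_seq=98 A_ack=2176 B_seq=2559 B_ack=98
After event 5: A_seq=98 A_ack=2176 B_seq=2559 B_ack=98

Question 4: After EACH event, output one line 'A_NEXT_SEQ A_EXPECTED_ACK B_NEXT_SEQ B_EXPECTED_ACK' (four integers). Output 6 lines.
0 2176 2176 0
98 2176 2176 98
98 2176 2273 98
98 2176 2447 98
98 2176 2559 98
98 2176 2559 98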